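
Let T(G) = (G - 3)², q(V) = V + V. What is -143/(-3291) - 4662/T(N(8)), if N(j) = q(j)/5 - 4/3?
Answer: -3452053123/951099 ≈ -3629.5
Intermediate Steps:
q(V) = 2*V
N(j) = -4/3 + 2*j/5 (N(j) = (2*j)/5 - 4/3 = (2*j)*(⅕) - 4*⅓ = 2*j/5 - 4/3 = -4/3 + 2*j/5)
T(G) = (-3 + G)²
-143/(-3291) - 4662/T(N(8)) = -143/(-3291) - 4662/(-3 + (-4/3 + (⅖)*8))² = -143*(-1/3291) - 4662/(-3 + (-4/3 + 16/5))² = 143/3291 - 4662/(-3 + 28/15)² = 143/3291 - 4662/((-17/15)²) = 143/3291 - 4662/289/225 = 143/3291 - 4662*225/289 = 143/3291 - 1048950/289 = -3452053123/951099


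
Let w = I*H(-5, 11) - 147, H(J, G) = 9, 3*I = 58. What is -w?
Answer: -27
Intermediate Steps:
I = 58/3 (I = (⅓)*58 = 58/3 ≈ 19.333)
w = 27 (w = (58/3)*9 - 147 = 174 - 147 = 27)
-w = -1*27 = -27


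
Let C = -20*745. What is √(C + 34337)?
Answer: √19437 ≈ 139.42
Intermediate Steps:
C = -14900
√(C + 34337) = √(-14900 + 34337) = √19437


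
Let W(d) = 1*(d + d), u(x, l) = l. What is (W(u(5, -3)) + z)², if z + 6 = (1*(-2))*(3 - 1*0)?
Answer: 324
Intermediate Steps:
W(d) = 2*d (W(d) = 1*(2*d) = 2*d)
z = -12 (z = -6 + (1*(-2))*(3 - 1*0) = -6 - 2*(3 + 0) = -6 - 2*3 = -6 - 6 = -12)
(W(u(5, -3)) + z)² = (2*(-3) - 12)² = (-6 - 12)² = (-18)² = 324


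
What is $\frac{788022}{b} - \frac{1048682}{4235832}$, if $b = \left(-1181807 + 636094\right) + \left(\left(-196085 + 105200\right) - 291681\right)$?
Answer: $- \frac{2155699141291}{1966016946564} \approx -1.0965$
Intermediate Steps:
$b = -928279$ ($b = -545713 - 382566 = -928279$)
$\frac{788022}{b} - \frac{1048682}{4235832} = \frac{788022}{-928279} - \frac{1048682}{4235832} = 788022 \left(- \frac{1}{928279}\right) - \frac{524341}{2117916} = - \frac{788022}{928279} - \frac{524341}{2117916} = - \frac{2155699141291}{1966016946564}$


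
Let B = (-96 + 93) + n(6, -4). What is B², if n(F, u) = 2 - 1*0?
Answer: 1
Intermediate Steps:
n(F, u) = 2 (n(F, u) = 2 + 0 = 2)
B = -1 (B = (-96 + 93) + 2 = -3 + 2 = -1)
B² = (-1)² = 1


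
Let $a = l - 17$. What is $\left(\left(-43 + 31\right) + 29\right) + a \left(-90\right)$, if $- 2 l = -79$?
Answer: $-2008$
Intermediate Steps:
$l = \frac{79}{2}$ ($l = \left(- \frac{1}{2}\right) \left(-79\right) = \frac{79}{2} \approx 39.5$)
$a = \frac{45}{2}$ ($a = \frac{79}{2} - 17 = \frac{45}{2} \approx 22.5$)
$\left(\left(-43 + 31\right) + 29\right) + a \left(-90\right) = \left(\left(-43 + 31\right) + 29\right) + \frac{45}{2} \left(-90\right) = \left(-12 + 29\right) - 2025 = 17 - 2025 = -2008$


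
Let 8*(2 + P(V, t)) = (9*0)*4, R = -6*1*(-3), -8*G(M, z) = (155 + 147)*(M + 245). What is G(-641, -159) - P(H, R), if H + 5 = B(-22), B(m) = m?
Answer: 14951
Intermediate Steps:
G(M, z) = -36995/4 - 151*M/4 (G(M, z) = -(155 + 147)*(M + 245)/8 = -151*(245 + M)/4 = -(73990 + 302*M)/8 = -36995/4 - 151*M/4)
H = -27 (H = -5 - 22 = -27)
R = 18 (R = -6*(-3) = 18)
P(V, t) = -2 (P(V, t) = -2 + ((9*0)*4)/8 = -2 + (0*4)/8 = -2 + (⅛)*0 = -2 + 0 = -2)
G(-641, -159) - P(H, R) = (-36995/4 - 151/4*(-641)) - 1*(-2) = (-36995/4 + 96791/4) + 2 = 14949 + 2 = 14951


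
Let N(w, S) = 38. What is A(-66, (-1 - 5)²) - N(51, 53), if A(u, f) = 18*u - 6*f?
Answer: -1442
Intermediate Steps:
A(u, f) = -6*f + 18*u
A(-66, (-1 - 5)²) - N(51, 53) = (-6*(-1 - 5)² + 18*(-66)) - 1*38 = (-6*(-6)² - 1188) - 38 = (-6*36 - 1188) - 38 = (-216 - 1188) - 38 = -1404 - 38 = -1442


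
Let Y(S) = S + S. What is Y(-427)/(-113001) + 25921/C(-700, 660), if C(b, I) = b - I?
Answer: -418276783/21954480 ≈ -19.052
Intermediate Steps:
Y(S) = 2*S
Y(-427)/(-113001) + 25921/C(-700, 660) = (2*(-427))/(-113001) + 25921/(-700 - 1*660) = -854*(-1/113001) + 25921/(-700 - 660) = 122/16143 + 25921/(-1360) = 122/16143 + 25921*(-1/1360) = 122/16143 - 25921/1360 = -418276783/21954480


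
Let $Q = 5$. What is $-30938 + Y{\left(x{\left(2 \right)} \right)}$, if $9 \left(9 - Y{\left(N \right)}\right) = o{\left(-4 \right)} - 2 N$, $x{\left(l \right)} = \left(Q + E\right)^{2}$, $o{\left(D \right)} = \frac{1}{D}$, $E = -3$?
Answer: $- \frac{371137}{12} \approx -30928.0$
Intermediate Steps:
$x{\left(l \right)} = 4$ ($x{\left(l \right)} = \left(5 - 3\right)^{2} = 2^{2} = 4$)
$Y{\left(N \right)} = \frac{325}{36} + \frac{2 N}{9}$ ($Y{\left(N \right)} = 9 - \frac{\frac{1}{-4} - 2 N}{9} = 9 - \frac{- \frac{1}{4} - 2 N}{9} = 9 + \left(\frac{1}{36} + \frac{2 N}{9}\right) = \frac{325}{36} + \frac{2 N}{9}$)
$-30938 + Y{\left(x{\left(2 \right)} \right)} = -30938 + \left(\frac{325}{36} + \frac{2}{9} \cdot 4\right) = -30938 + \left(\frac{325}{36} + \frac{8}{9}\right) = -30938 + \frac{119}{12} = - \frac{371137}{12}$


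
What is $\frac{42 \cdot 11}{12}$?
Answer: $\frac{77}{2} \approx 38.5$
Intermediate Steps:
$\frac{42 \cdot 11}{12} = 462 \cdot \frac{1}{12} = \frac{77}{2}$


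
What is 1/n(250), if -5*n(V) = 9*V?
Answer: -1/450 ≈ -0.0022222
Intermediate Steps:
n(V) = -9*V/5
1/n(250) = 1/(-9/5*250) = 1/(-450) = -1/450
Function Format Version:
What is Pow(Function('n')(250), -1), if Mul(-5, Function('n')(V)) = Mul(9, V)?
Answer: Rational(-1, 450) ≈ -0.0022222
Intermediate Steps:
Function('n')(V) = Mul(Rational(-9, 5), V) (Function('n')(V) = Mul(Rational(-1, 5), Mul(9, V)) = Mul(Rational(-9, 5), V))
Pow(Function('n')(250), -1) = Pow(Mul(Rational(-9, 5), 250), -1) = Pow(-450, -1) = Rational(-1, 450)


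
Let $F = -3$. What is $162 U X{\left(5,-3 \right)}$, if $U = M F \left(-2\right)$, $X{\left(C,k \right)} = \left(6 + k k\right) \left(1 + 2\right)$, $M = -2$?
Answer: $-87480$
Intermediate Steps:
$X{\left(C,k \right)} = 18 + 3 k^{2}$ ($X{\left(C,k \right)} = \left(6 + k^{2}\right) 3 = 18 + 3 k^{2}$)
$U = -12$ ($U = \left(-2\right) \left(-3\right) \left(-2\right) = 6 \left(-2\right) = -12$)
$162 U X{\left(5,-3 \right)} = 162 \left(-12\right) \left(18 + 3 \left(-3\right)^{2}\right) = - 1944 \left(18 + 3 \cdot 9\right) = - 1944 \left(18 + 27\right) = \left(-1944\right) 45 = -87480$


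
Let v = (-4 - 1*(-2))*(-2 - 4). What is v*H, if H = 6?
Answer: 72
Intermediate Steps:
v = 12 (v = (-4 + 2)*(-6) = -2*(-6) = 12)
v*H = 12*6 = 72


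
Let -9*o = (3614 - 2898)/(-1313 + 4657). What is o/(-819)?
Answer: 179/6162156 ≈ 2.9048e-5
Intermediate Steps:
o = -179/7524 (o = -(3614 - 2898)/(9*(-1313 + 4657)) = -716/(9*3344) = -⅑*179/836 = -179/7524 ≈ -0.023791)
o/(-819) = -179/7524/(-819) = -179/7524*(-1/819) = 179/6162156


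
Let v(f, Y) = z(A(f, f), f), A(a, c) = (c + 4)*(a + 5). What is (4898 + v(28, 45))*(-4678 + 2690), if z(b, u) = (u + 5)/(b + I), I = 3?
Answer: -3437261940/353 ≈ -9.7373e+6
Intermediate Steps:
A(a, c) = (4 + c)*(5 + a)
z(b, u) = (5 + u)/(3 + b) (z(b, u) = (u + 5)/(b + 3) = (5 + u)/(3 + b))
v(f, Y) = (5 + f)/(23 + f² + 9*f) (v(f, Y) = (5 + f)/(3 + (20 + 4*f + 5*f + f*f)) = (5 + f)/(3 + (20 + 4*f + 5*f + f²)) = (5 + f)/(3 + (20 + f² + 9*f)) = (5 + f)/(23 + f² + 9*f))
(4898 + v(28, 45))*(-4678 + 2690) = (4898 + (5 + 28)/(23 + 28² + 9*28))*(-4678 + 2690) = (4898 + 33/(23 + 784 + 252))*(-1988) = (4898 + 33/1059)*(-1988) = (4898 + (1/1059)*33)*(-1988) = (4898 + 11/353)*(-1988) = (1729005/353)*(-1988) = -3437261940/353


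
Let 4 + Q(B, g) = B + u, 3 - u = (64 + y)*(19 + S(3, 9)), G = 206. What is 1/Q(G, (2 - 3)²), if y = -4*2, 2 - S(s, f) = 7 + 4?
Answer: -1/355 ≈ -0.0028169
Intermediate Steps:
S(s, f) = -9 (S(s, f) = 2 - (7 + 4) = 2 - 1*11 = 2 - 11 = -9)
y = -8
u = -557 (u = 3 - (64 - 8)*(19 - 9) = 3 - 56*10 = 3 - 1*560 = 3 - 560 = -557)
Q(B, g) = -561 + B (Q(B, g) = -4 + (B - 557) = -4 + (-557 + B) = -561 + B)
1/Q(G, (2 - 3)²) = 1/(-561 + 206) = 1/(-355) = -1/355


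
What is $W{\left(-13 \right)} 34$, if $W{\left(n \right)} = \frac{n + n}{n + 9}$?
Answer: $221$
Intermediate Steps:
$W{\left(n \right)} = \frac{2 n}{9 + n}$
$W{\left(-13 \right)} 34 = 2 \left(-13\right) \frac{1}{9 - 13} \cdot 34 = 2 \left(-13\right) \frac{1}{-4} \cdot 34 = 2 \left(-13\right) \left(- \frac{1}{4}\right) 34 = \frac{13}{2} \cdot 34 = 221$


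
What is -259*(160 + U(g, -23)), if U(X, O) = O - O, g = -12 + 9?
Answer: -41440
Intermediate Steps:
g = -3
U(X, O) = 0
-259*(160 + U(g, -23)) = -259*(160 + 0) = -259*160 = -41440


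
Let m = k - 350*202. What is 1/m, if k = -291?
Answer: -1/70991 ≈ -1.4086e-5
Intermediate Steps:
m = -70991 (m = -291 - 350*202 = -291 - 70700 = -70991)
1/m = 1/(-70991) = -1/70991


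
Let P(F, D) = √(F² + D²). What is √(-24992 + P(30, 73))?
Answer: √(-24992 + √6229) ≈ 157.84*I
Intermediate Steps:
P(F, D) = √(D² + F²)
√(-24992 + P(30, 73)) = √(-24992 + √(73² + 30²)) = √(-24992 + √(5329 + 900)) = √(-24992 + √6229)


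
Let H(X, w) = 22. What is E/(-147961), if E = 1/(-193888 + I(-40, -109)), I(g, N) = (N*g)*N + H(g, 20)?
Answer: 1/99001592866 ≈ 1.0101e-11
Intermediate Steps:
I(g, N) = 22 + g*N² (I(g, N) = (N*g)*N + 22 = g*N² + 22 = 22 + g*N²)
E = -1/669106 (E = 1/(-193888 + (22 - 40*(-109)²)) = 1/(-193888 + (22 - 40*11881)) = 1/(-193888 + (22 - 475240)) = 1/(-193888 - 475218) = 1/(-669106) = -1/669106 ≈ -1.4945e-6)
E/(-147961) = -1/669106/(-147961) = -1/669106*(-1/147961) = 1/99001592866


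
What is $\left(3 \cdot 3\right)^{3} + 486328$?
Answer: $487057$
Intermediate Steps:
$\left(3 \cdot 3\right)^{3} + 486328 = 9^{3} + 486328 = 729 + 486328 = 487057$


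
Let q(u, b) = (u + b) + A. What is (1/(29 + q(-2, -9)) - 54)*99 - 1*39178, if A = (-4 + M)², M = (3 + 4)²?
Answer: -10106937/227 ≈ -44524.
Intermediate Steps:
M = 49 (M = 7² = 49)
A = 2025 (A = (-4 + 49)² = 45² = 2025)
q(u, b) = 2025 + b + u (q(u, b) = (u + b) + 2025 = (b + u) + 2025 = 2025 + b + u)
(1/(29 + q(-2, -9)) - 54)*99 - 1*39178 = (1/(29 + (2025 - 9 - 2)) - 54)*99 - 1*39178 = (1/(29 + 2014) - 54)*99 - 39178 = (1/2043 - 54)*99 - 39178 = -110321/2043*99 - 39178 = -1213531/227 - 39178 = -10106937/227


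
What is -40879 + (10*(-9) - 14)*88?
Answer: -50031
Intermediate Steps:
-40879 + (10*(-9) - 14)*88 = -40879 + (-90 - 14)*88 = -40879 - 104*88 = -40879 - 9152 = -50031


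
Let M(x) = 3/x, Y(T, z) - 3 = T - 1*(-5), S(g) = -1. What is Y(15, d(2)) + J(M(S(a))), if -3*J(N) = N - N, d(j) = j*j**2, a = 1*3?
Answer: 23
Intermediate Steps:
a = 3
d(j) = j**3
Y(T, z) = 8 + T (Y(T, z) = 3 + (T - 1*(-5)) = 3 + (T + 5) = 3 + (5 + T) = 8 + T)
J(N) = 0 (J(N) = -(N - N)/3 = -1/3*0 = 0)
Y(15, d(2)) + J(M(S(a))) = (8 + 15) + 0 = 23 + 0 = 23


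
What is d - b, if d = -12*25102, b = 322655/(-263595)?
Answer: -15880163525/52719 ≈ -3.0122e+5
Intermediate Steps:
b = -64531/52719 (b = 322655*(-1/263595) = -64531/52719 ≈ -1.2241)
d = -301224
d - b = -301224 - 1*(-64531/52719) = -301224 + 64531/52719 = -15880163525/52719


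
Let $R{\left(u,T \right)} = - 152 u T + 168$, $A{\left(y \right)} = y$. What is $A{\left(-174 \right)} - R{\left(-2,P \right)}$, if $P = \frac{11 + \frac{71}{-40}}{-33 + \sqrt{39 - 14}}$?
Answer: $- \frac{16929}{70} \approx -241.84$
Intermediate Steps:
$P = - \frac{369}{1120}$ ($P = \frac{11 + 71 \left(- \frac{1}{40}\right)}{-33 + \sqrt{25}} = \frac{11 - \frac{71}{40}}{-33 + 5} = \frac{369}{40 \left(-28\right)} = \frac{369}{40} \left(- \frac{1}{28}\right) = - \frac{369}{1120} \approx -0.32946$)
$R{\left(u,T \right)} = 168 - 152 T u$ ($R{\left(u,T \right)} = - 152 T u + 168 = 168 - 152 T u$)
$A{\left(-174 \right)} - R{\left(-2,P \right)} = -174 - \left(168 - \left(- \frac{7011}{140}\right) \left(-2\right)\right) = -174 - \left(168 - \frac{7011}{70}\right) = -174 - \frac{4749}{70} = - \frac{16929}{70}$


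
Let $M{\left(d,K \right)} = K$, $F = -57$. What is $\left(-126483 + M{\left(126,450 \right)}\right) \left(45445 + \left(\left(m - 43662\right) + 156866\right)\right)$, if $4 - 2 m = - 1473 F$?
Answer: $- \frac{29408666253}{2} \approx -1.4704 \cdot 10^{10}$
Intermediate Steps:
$m = - \frac{83957}{2}$ ($m = 2 - \frac{\left(-1473\right) \left(-57\right)}{2} = 2 - \frac{83961}{2} = - \frac{83957}{2} \approx -41979.0$)
$\left(-126483 + M{\left(126,450 \right)}\right) \left(45445 + \left(\left(m - 43662\right) + 156866\right)\right) = \left(-126483 + 450\right) \left(45445 + \left(\left(- \frac{83957}{2} - 43662\right) + 156866\right)\right) = - 126033 \left(45445 + \left(- \frac{171281}{2} + 156866\right)\right) = - 126033 \left(45445 + \frac{142451}{2}\right) = \left(-126033\right) \frac{233341}{2} = - \frac{29408666253}{2}$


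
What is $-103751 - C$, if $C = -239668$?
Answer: $135917$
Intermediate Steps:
$-103751 - C = -103751 - -239668 = -103751 + 239668 = 135917$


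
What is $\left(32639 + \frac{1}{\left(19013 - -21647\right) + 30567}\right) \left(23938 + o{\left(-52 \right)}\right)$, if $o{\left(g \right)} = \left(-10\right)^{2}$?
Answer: $\frac{55883014862052}{71227} \approx 7.8458 \cdot 10^{8}$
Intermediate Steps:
$o{\left(g \right)} = 100$
$\left(32639 + \frac{1}{\left(19013 - -21647\right) + 30567}\right) \left(23938 + o{\left(-52 \right)}\right) = \left(32639 + \frac{1}{\left(19013 - -21647\right) + 30567}\right) \left(23938 + 100\right) = \left(32639 + \frac{1}{\left(19013 + 21647\right) + 30567}\right) 24038 = \left(32639 + \frac{1}{40660 + 30567}\right) 24038 = \left(32639 + \frac{1}{71227}\right) 24038 = \frac{2324778054}{71227} \cdot 24038 = \frac{55883014862052}{71227}$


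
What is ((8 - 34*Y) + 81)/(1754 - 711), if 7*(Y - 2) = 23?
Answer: -635/7301 ≈ -0.086974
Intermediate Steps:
Y = 37/7 (Y = 2 + (1/7)*23 = 2 + 23/7 = 37/7 ≈ 5.2857)
((8 - 34*Y) + 81)/(1754 - 711) = ((8 - 34*37/7) + 81)/(1754 - 711) = ((8 - 1258/7) + 81)/1043 = (-1202/7 + 81)*(1/1043) = -635/7*1/1043 = -635/7301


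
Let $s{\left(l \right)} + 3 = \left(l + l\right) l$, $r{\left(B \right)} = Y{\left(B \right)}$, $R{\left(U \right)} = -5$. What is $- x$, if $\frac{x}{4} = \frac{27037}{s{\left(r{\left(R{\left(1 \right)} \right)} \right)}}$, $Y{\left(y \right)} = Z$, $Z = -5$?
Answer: $- \frac{108148}{47} \approx -2301.0$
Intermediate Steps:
$Y{\left(y \right)} = -5$
$r{\left(B \right)} = -5$
$s{\left(l \right)} = -3 + 2 l^{2}$ ($s{\left(l \right)} = -3 + \left(l + l\right) l = -3 + 2 l l = -3 + 2 l^{2}$)
$x = \frac{108148}{47}$ ($x = 4 \frac{27037}{-3 + 2 \left(-5\right)^{2}} = 4 \frac{27037}{-3 + 2 \cdot 25} = 4 \frac{27037}{-3 + 50} = 4 \cdot \frac{27037}{47} = \frac{108148}{47} \approx 2301.0$)
$- x = \left(-1\right) \frac{108148}{47} = - \frac{108148}{47}$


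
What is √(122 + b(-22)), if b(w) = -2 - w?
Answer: √142 ≈ 11.916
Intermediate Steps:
√(122 + b(-22)) = √(122 + (-2 - 1*(-22))) = √(122 + (-2 + 22)) = √(122 + 20) = √142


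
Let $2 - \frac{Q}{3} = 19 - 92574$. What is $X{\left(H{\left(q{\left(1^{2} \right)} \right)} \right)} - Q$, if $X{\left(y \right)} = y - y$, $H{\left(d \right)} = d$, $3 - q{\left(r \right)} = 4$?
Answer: $-277671$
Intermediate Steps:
$q{\left(r \right)} = -1$ ($q{\left(r \right)} = 3 - 4 = -1$)
$Q = 277671$ ($Q = 6 - 3 \left(19 - 92574\right) = 6 - -277665 = 6 + 277665 = 277671$)
$X{\left(y \right)} = 0$
$X{\left(H{\left(q{\left(1^{2} \right)} \right)} \right)} - Q = 0 - 277671 = -277671$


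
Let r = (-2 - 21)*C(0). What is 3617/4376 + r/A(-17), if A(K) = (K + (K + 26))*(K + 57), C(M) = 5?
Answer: 41517/35008 ≈ 1.1859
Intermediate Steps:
r = -115 (r = (-2 - 21)*5 = -23*5 = -115)
A(K) = (26 + 2*K)*(57 + K) (A(K) = (K + (26 + K))*(57 + K) = (26 + 2*K)*(57 + K))
3617/4376 + r/A(-17) = 3617/4376 - 115/(1482 + 2*(-17)**2 + 140*(-17)) = 3617*(1/4376) - 115/(1482 + 2*289 - 2380) = 3617/4376 - 115/(1482 + 578 - 2380) = 3617/4376 - 115/(-320) = 3617/4376 - 115*(-1/320) = 3617/4376 + 23/64 = 41517/35008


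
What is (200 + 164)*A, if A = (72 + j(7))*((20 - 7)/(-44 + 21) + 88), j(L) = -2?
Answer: 51240280/23 ≈ 2.2278e+6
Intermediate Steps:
A = 140770/23 (A = (72 - 2)*((20 - 7)/(-44 + 21) + 88) = 70*(13/(-23) + 88) = 70*(13*(-1/23) + 88) = 70*(-13/23 + 88) = 70*(2011/23) = 140770/23 ≈ 6120.4)
(200 + 164)*A = (200 + 164)*(140770/23) = 364*(140770/23) = 51240280/23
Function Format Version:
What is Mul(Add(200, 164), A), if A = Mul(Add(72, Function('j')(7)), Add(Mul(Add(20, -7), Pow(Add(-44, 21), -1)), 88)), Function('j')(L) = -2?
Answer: Rational(51240280, 23) ≈ 2.2278e+6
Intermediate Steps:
A = Rational(140770, 23) (A = Mul(Add(72, -2), Add(Mul(Add(20, -7), Pow(Add(-44, 21), -1)), 88)) = Mul(70, Add(Mul(13, Pow(-23, -1)), 88)) = Mul(70, Add(Mul(13, Rational(-1, 23)), 88)) = Mul(70, Add(Rational(-13, 23), 88)) = Mul(70, Rational(2011, 23)) = Rational(140770, 23) ≈ 6120.4)
Mul(Add(200, 164), A) = Mul(Add(200, 164), Rational(140770, 23)) = Mul(364, Rational(140770, 23)) = Rational(51240280, 23)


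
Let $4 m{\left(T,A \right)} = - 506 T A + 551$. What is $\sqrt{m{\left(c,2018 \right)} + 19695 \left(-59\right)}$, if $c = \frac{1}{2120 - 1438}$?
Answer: $\frac{i \sqrt{4467656543}}{62} \approx 1078.1 i$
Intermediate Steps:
$c = \frac{1}{682} \approx 0.0014663$
$m{\left(T,A \right)} = \frac{551}{4} - \frac{253 A T}{2}$ ($m{\left(T,A \right)} = \frac{- 506 T A + 551}{4} = \frac{- 506 A T + 551}{4} = \frac{551 - 506 A T}{4} = \frac{551}{4} - \frac{253 A T}{2}$)
$\sqrt{m{\left(c,2018 \right)} + 19695 \left(-59\right)} = \sqrt{\left(\frac{551}{4} - 255277 \cdot \frac{1}{682}\right) + 19695 \left(-59\right)} = \sqrt{\left(\frac{551}{4} - \frac{23207}{62}\right) - 1162005} = \sqrt{- \frac{29333}{124} - 1162005} = \sqrt{- \frac{144117953}{124}} = \frac{i \sqrt{4467656543}}{62}$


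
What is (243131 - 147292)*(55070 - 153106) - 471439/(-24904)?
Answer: -233989820096977/24904 ≈ -9.3957e+9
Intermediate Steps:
(243131 - 147292)*(55070 - 153106) - 471439/(-24904) = 95839*(-98036) - 471439*(-1)/24904 = -9395672204 - 1*(-471439/24904) = -9395672204 + 471439/24904 = -233989820096977/24904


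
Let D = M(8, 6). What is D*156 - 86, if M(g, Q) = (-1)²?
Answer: 70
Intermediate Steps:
M(g, Q) = 1
D = 1
D*156 - 86 = 1*156 - 86 = 156 - 86 = 70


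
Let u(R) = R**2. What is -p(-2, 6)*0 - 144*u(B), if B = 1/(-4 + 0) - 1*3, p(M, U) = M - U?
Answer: -1521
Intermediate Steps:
B = -13/4 (B = 1/(-4) - 3 = -1/4 - 3 = -13/4 ≈ -3.2500)
-p(-2, 6)*0 - 144*u(B) = -(-2 - 1*6)*0 - 144*(-13/4)**2 = -(-2 - 6)*0 - 144*169/16 = -1*(-8)*0 - 1521 = 8*0 - 1521 = 0 - 1521 = -1521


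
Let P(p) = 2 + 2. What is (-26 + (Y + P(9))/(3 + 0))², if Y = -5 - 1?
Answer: 6400/9 ≈ 711.11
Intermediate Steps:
P(p) = 4
Y = -6
(-26 + (Y + P(9))/(3 + 0))² = (-26 + (-6 + 4)/(3 + 0))² = (-26 - 2/3)² = (-26 - 2*⅓)² = (-26 - ⅔)² = (-80/3)² = 6400/9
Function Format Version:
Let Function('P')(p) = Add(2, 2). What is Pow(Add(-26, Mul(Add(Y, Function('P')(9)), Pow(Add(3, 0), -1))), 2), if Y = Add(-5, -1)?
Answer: Rational(6400, 9) ≈ 711.11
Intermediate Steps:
Function('P')(p) = 4
Y = -6
Pow(Add(-26, Mul(Add(Y, Function('P')(9)), Pow(Add(3, 0), -1))), 2) = Pow(Add(-26, Mul(Add(-6, 4), Pow(Add(3, 0), -1))), 2) = Pow(Add(-26, Mul(-2, Pow(3, -1))), 2) = Pow(Add(-26, Mul(-2, Rational(1, 3))), 2) = Pow(Add(-26, Rational(-2, 3)), 2) = Pow(Rational(-80, 3), 2) = Rational(6400, 9)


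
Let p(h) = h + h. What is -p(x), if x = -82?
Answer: 164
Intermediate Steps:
p(h) = 2*h
-p(x) = -2*(-82) = -1*(-164) = 164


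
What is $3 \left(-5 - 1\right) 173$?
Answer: $-3114$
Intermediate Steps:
$3 \left(-5 - 1\right) 173 = 3 \left(-6\right) 173 = \left(-18\right) 173 = -3114$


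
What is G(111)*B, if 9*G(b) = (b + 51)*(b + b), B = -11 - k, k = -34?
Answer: 91908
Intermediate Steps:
B = 23 (B = -11 - 1*(-34) = -11 + 34 = 23)
G(b) = 2*b*(51 + b)/9 (G(b) = ((b + 51)*(b + b))/9 = ((51 + b)*(2*b))/9 = (2*b*(51 + b))/9 = 2*b*(51 + b)/9)
G(111)*B = ((2/9)*111*(51 + 111))*23 = ((2/9)*111*162)*23 = 3996*23 = 91908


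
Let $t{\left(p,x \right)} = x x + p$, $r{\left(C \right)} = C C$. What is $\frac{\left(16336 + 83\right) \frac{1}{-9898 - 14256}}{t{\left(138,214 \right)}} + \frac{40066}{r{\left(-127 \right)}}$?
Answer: $\frac{3419427303625}{1376535504988} \approx 2.4841$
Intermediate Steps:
$r{\left(C \right)} = C^{2}$
$t{\left(p,x \right)} = p + x^{2}$ ($t{\left(p,x \right)} = x^{2} + p = p + x^{2}$)
$\frac{\left(16336 + 83\right) \frac{1}{-9898 - 14256}}{t{\left(138,214 \right)}} + \frac{40066}{r{\left(-127 \right)}} = \frac{\left(16336 + 83\right) \frac{1}{-9898 - 14256}}{138 + 214^{2}} + \frac{40066}{\left(-127\right)^{2}} = \frac{16419 \frac{1}{-24154}}{138 + 45796} + \frac{40066}{16129} = \frac{16419 \left(- \frac{1}{24154}\right)}{45934} + 40066 \cdot \frac{1}{16129} = \left(- \frac{1263}{1858}\right) \frac{1}{45934} + \frac{40066}{16129} = - \frac{1263}{85345372} + \frac{40066}{16129} = \frac{3419427303625}{1376535504988}$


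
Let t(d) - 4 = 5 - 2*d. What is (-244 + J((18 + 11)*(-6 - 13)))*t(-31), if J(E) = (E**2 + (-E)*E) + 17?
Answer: -16117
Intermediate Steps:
J(E) = 17 (J(E) = (E**2 - E**2) + 17 = 0 + 17 = 17)
t(d) = 9 - 2*d (t(d) = 4 + (5 - 2*d) = 9 - 2*d)
(-244 + J((18 + 11)*(-6 - 13)))*t(-31) = (-244 + 17)*(9 - 2*(-31)) = -227*(9 + 62) = -227*71 = -16117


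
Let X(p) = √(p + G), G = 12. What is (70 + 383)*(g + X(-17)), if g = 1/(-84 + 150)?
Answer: 151/22 + 453*I*√5 ≈ 6.8636 + 1012.9*I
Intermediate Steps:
X(p) = √(12 + p) (X(p) = √(p + 12) = √(12 + p))
g = 1/66 ≈ 0.015152
(70 + 383)*(g + X(-17)) = (70 + 383)*(1/66 + √(12 - 17)) = 453*(1/66 + √(-5)) = 453*(1/66 + I*√5) = 151/22 + 453*I*√5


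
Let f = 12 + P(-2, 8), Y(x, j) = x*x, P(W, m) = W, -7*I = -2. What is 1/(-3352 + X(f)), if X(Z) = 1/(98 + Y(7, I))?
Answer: -147/492743 ≈ -0.00029833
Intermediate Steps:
I = 2/7 (I = -1/7*(-2) = 2/7 ≈ 0.28571)
Y(x, j) = x**2
f = 10 (f = 12 - 2 = 10)
X(Z) = 1/147 (X(Z) = 1/(98 + 7**2) = 1/(98 + 49) = 1/147)
1/(-3352 + X(f)) = 1/(-3352 + 1/147) = 1/(-492743/147) = -147/492743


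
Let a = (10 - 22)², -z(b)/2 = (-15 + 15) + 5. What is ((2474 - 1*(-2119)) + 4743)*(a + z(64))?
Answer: 1251024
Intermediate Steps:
z(b) = -10 (z(b) = -2*((-15 + 15) + 5) = -2*(0 + 5) = -2*5 = -10)
a = 144 (a = (-12)² = 144)
((2474 - 1*(-2119)) + 4743)*(a + z(64)) = ((2474 - 1*(-2119)) + 4743)*(144 - 10) = ((2474 + 2119) + 4743)*134 = (4593 + 4743)*134 = 9336*134 = 1251024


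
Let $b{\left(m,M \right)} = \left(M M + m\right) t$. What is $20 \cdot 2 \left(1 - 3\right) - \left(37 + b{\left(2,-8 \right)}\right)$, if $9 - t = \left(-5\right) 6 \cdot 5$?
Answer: $-10611$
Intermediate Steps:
$t = 159$ ($t = 9 - \left(-5\right) 6 \cdot 5 = 9 - \left(-30\right) 5 = 9 - -150 = 9 + 150 = 159$)
$b{\left(m,M \right)} = 159 m + 159 M^{2}$ ($b{\left(m,M \right)} = \left(M M + m\right) 159 = \left(M^{2} + m\right) 159 = \left(m + M^{2}\right) 159 = 159 m + 159 M^{2}$)
$20 \cdot 2 \left(1 - 3\right) - \left(37 + b{\left(2,-8 \right)}\right) = 20 \cdot 2 \left(1 - 3\right) - \left(37 + 318 + 10176\right) = 20 \cdot 2 \left(-2\right) - \left(355 + 10176\right) = 20 \left(-4\right) - 10531 = -80 - 10531 = -10611$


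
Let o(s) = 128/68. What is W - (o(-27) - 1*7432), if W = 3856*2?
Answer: 257416/17 ≈ 15142.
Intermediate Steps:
o(s) = 32/17 (o(s) = 128*(1/68) = 32/17)
W = 7712
W - (o(-27) - 1*7432) = 7712 - (32/17 - 1*7432) = 7712 - (32/17 - 7432) = 7712 - 1*(-126312/17) = 7712 + 126312/17 = 257416/17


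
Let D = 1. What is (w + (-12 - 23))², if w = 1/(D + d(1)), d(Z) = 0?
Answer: 1156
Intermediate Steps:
w = 1 (w = 1/(1 + 0) = 1/1 = 1)
(w + (-12 - 23))² = (1 + (-12 - 23))² = (1 - 35)² = (-34)² = 1156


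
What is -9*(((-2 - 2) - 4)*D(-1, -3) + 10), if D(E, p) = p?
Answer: -306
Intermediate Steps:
-9*(((-2 - 2) - 4)*D(-1, -3) + 10) = -9*(((-2 - 2) - 4)*(-3) + 10) = -9*((-4 - 4)*(-3) + 10) = -9*(-8*(-3) + 10) = -9*(24 + 10) = -9*34 = -306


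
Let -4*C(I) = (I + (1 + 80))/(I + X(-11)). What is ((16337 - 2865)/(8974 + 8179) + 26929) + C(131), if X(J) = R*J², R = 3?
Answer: 228190835737/8473582 ≈ 26930.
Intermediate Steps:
X(J) = 3*J²
C(I) = -(81 + I)/(4*(363 + I)) (C(I) = -(I + (1 + 80))/(4*(I + 3*(-11)²)) = -(I + 81)/(4*(I + 3*121)) = -(81 + I)/(4*(I + 363)) = -(81 + I)/(4*(363 + I)))
((16337 - 2865)/(8974 + 8179) + 26929) + C(131) = ((16337 - 2865)/(8974 + 8179) + 26929) + (-81 - 1*131)/(4*(363 + 131)) = (13472/17153 + 26929) + (¼)*(-81 - 131)/494 = (13472*(1/17153) + 26929) + (¼)*(1/494)*(-212) = (13472/17153 + 26929) - 53/494 = 461926609/17153 - 53/494 = 228190835737/8473582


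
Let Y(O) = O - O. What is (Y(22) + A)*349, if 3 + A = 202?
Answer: 69451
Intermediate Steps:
A = 199 (A = -3 + 202 = 199)
Y(O) = 0
(Y(22) + A)*349 = (0 + 199)*349 = 199*349 = 69451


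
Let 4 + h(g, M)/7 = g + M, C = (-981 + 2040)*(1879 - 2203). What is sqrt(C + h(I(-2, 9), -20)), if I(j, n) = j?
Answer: I*sqrt(343298) ≈ 585.92*I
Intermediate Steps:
C = -343116 (C = 1059*(-324) = -343116)
h(g, M) = -28 + 7*M + 7*g (h(g, M) = -28 + 7*(g + M) = -28 + 7*(M + g) = -28 + (7*M + 7*g) = -28 + 7*M + 7*g)
sqrt(C + h(I(-2, 9), -20)) = sqrt(-343116 + (-28 + 7*(-20) + 7*(-2))) = sqrt(-343116 + (-28 - 140 - 14)) = sqrt(-343116 - 182) = sqrt(-343298) = I*sqrt(343298)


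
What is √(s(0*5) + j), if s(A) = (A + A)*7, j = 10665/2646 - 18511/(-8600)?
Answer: √224076354/6020 ≈ 2.4866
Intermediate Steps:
j = 2605539/421400 (j = 10665*(1/2646) - 18511*(-1/8600) = 395/98 + 18511/8600 = 2605539/421400 ≈ 6.1831)
s(A) = 14*A (s(A) = (2*A)*7 = 14*A)
√(s(0*5) + j) = √(14*(0*5) + 2605539/421400) = √(14*0 + 2605539/421400) = √(0 + 2605539/421400) = √(2605539/421400) = √224076354/6020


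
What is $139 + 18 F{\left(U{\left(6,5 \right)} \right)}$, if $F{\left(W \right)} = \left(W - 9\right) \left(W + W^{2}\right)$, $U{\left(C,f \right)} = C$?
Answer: $-2129$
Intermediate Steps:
$F{\left(W \right)} = \left(-9 + W\right) \left(W + W^{2}\right)$
$139 + 18 F{\left(U{\left(6,5 \right)} \right)} = 139 + 18 \cdot 6 \left(-9 + 6^{2} - 48\right) = 139 + 18 \cdot 6 \left(-9 + 36 - 48\right) = 139 + 18 \cdot 6 \left(-21\right) = 139 + 18 \left(-126\right) = 139 - 2268 = -2129$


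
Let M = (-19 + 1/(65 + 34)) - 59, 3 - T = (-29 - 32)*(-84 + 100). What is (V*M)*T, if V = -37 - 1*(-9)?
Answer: 19240732/9 ≈ 2.1379e+6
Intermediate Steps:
T = 979 (T = 3 - (-29 - 32)*(-84 + 100) = 3 - (-61)*16 = 3 - 1*(-976) = 3 + 976 = 979)
V = -28 (V = -37 + 9 = -28)
M = -7721/99 (M = (-19 + 1/99) - 59 = -1880/99 - 59 = -7721/99 ≈ -77.990)
(V*M)*T = -28*(-7721/99)*979 = (216188/99)*979 = 19240732/9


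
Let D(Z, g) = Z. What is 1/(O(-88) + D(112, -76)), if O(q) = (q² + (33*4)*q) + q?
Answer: -1/3848 ≈ -0.00025988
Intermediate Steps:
O(q) = q² + 133*q (O(q) = (q² + 132*q) + q = q² + 133*q)
1/(O(-88) + D(112, -76)) = 1/(-88*(133 - 88) + 112) = 1/(-88*45 + 112) = 1/(-3960 + 112) = 1/(-3848) = -1/3848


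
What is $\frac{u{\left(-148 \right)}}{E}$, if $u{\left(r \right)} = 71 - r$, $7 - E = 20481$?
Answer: $- \frac{219}{20474} \approx -0.010697$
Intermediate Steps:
$E = -20474$ ($E = 7 - 20481 = -20474$)
$\frac{u{\left(-148 \right)}}{E} = \frac{71 - -148}{-20474} = \left(71 + 148\right) \left(- \frac{1}{20474}\right) = 219 \left(- \frac{1}{20474}\right) = - \frac{219}{20474}$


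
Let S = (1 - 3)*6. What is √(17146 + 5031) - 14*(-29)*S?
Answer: -4872 + √22177 ≈ -4723.1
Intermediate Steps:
S = -12 (S = -2*6 = -12)
√(17146 + 5031) - 14*(-29)*S = √(17146 + 5031) - 14*(-29)*(-12) = √22177 - (-406)*(-12) = √22177 - 1*4872 = √22177 - 4872 = -4872 + √22177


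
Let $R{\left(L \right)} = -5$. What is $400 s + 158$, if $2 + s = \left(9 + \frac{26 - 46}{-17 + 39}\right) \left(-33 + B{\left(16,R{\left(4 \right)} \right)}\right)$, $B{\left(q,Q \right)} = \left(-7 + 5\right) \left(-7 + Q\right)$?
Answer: $- \frac{327462}{11} \approx -29769.0$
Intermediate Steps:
$B{\left(q,Q \right)} = 14 - 2 Q$ ($B{\left(q,Q \right)} = - 2 \left(-7 + Q\right) = 14 - 2 Q$)
$s = - \frac{823}{11}$ ($s = -2 + \left(9 + \frac{26 - 46}{-17 + 39}\right) \left(-33 + \left(14 - -10\right)\right) = -2 + \left(9 - \frac{20}{22}\right) \left(-33 + \left(14 + 10\right)\right) = -2 + \left(9 - \frac{10}{11}\right) \left(-33 + 24\right) = -2 + \left(9 - \frac{10}{11}\right) \left(-9\right) = -2 + \frac{89}{11} \left(-9\right) = -2 - \frac{801}{11} = - \frac{823}{11} \approx -74.818$)
$400 s + 158 = 400 \left(- \frac{823}{11}\right) + 158 = - \frac{329200}{11} + 158 = - \frac{327462}{11}$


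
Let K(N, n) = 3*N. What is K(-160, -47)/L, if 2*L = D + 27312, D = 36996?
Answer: -80/5359 ≈ -0.014928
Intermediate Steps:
L = 32154 (L = (36996 + 27312)/2 = (½)*64308 = 32154)
K(-160, -47)/L = (3*(-160))/32154 = -480*1/32154 = -80/5359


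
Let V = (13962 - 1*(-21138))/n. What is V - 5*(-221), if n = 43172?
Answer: 11935040/10793 ≈ 1105.8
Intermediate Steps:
V = 8775/10793 (V = (13962 - 1*(-21138))/43172 = (13962 + 21138)*(1/43172) = 35100*(1/43172) = 8775/10793 ≈ 0.81303)
V - 5*(-221) = 8775/10793 - 5*(-221) = 8775/10793 + 1105 = 11935040/10793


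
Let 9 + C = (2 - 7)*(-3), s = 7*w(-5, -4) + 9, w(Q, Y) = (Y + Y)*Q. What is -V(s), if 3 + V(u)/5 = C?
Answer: -15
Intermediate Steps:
w(Q, Y) = 2*Q*Y (w(Q, Y) = (2*Y)*Q = 2*Q*Y)
s = 289 (s = 7*(2*(-5)*(-4)) + 9 = 7*40 + 9 = 280 + 9 = 289)
C = 6 (C = -9 + (2 - 7)*(-3) = -9 - 5*(-3) = -9 + 15 = 6)
V(u) = 15 (V(u) = -15 + 5*6 = -15 + 30 = 15)
-V(s) = -1*15 = -15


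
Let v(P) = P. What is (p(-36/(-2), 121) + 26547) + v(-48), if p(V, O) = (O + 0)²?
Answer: 41140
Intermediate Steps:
p(V, O) = O²
(p(-36/(-2), 121) + 26547) + v(-48) = (121² + 26547) - 48 = (14641 + 26547) - 48 = 41188 - 48 = 41140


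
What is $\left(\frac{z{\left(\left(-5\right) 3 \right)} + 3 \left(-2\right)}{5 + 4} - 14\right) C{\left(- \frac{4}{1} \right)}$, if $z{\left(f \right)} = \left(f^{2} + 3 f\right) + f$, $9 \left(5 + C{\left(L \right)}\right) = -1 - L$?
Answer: $- \frac{154}{9} \approx -17.111$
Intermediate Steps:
$C{\left(L \right)} = - \frac{46}{9} - \frac{L}{9}$ ($C{\left(L \right)} = -5 + \frac{-1 - L}{9} = -5 - \left(\frac{1}{9} + \frac{L}{9}\right) = - \frac{46}{9} - \frac{L}{9}$)
$z{\left(f \right)} = f^{2} + 4 f$
$\left(\frac{z{\left(\left(-5\right) 3 \right)} + 3 \left(-2\right)}{5 + 4} - 14\right) C{\left(- \frac{4}{1} \right)} = \left(\frac{\left(-5\right) 3 \left(4 - 15\right) + 3 \left(-2\right)}{5 + 4} - 14\right) \left(- \frac{46}{9} - \frac{\left(-4\right) 1^{-1}}{9}\right) = \left(\frac{- 15 \left(4 - 15\right) - 6}{9} - 14\right) \left(- \frac{46}{9} - \frac{\left(-4\right) 1}{9}\right) = \left(\left(\left(-15\right) \left(-11\right) - 6\right) \frac{1}{9} - 14\right) \left(- \frac{46}{9} - - \frac{4}{9}\right) = \left(\left(165 - 6\right) \frac{1}{9} - 14\right) \left(- \frac{46}{9} + \frac{4}{9}\right) = \left(159 \cdot \frac{1}{9} - 14\right) \left(- \frac{14}{3}\right) = \left(\frac{53}{3} - 14\right) \left(- \frac{14}{3}\right) = \frac{11}{3} \left(- \frac{14}{3}\right) = - \frac{154}{9}$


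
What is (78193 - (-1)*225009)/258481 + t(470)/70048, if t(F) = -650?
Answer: 10535340523/9053038544 ≈ 1.1637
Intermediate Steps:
(78193 - (-1)*225009)/258481 + t(470)/70048 = (78193 - (-1)*225009)/258481 - 650/70048 = (78193 - 1*(-225009))*(1/258481) - 650*1/70048 = (78193 + 225009)*(1/258481) - 325/35024 = 303202*(1/258481) - 325/35024 = 303202/258481 - 325/35024 = 10535340523/9053038544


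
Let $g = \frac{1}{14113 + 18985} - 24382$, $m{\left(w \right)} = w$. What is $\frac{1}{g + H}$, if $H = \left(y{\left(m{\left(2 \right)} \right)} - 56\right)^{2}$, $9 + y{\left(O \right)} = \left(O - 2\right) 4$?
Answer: $- \frac{33098}{667156385} \approx -4.9611 \cdot 10^{-5}$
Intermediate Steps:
$y{\left(O \right)} = -17 + 4 O$ ($y{\left(O \right)} = -9 + \left(O - 2\right) 4 = -9 + \left(-2 + O\right) 4 = -9 + \left(-8 + 4 O\right) = -17 + 4 O$)
$H = 4225$ ($H = \left(\left(-17 + 4 \cdot 2\right) - 56\right)^{2} = \left(\left(-17 + 8\right) - 56\right)^{2} = \left(-9 - 56\right)^{2} = \left(-65\right)^{2} = 4225$)
$g = - \frac{806995435}{33098}$ ($g = \frac{1}{33098} - 24382 = - \frac{806995435}{33098} \approx -24382.0$)
$\frac{1}{g + H} = \frac{1}{- \frac{806995435}{33098} + 4225} = \frac{1}{- \frac{667156385}{33098}} = - \frac{33098}{667156385}$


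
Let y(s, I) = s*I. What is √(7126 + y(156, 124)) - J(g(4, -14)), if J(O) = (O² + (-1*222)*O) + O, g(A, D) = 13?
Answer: 2704 + √26470 ≈ 2866.7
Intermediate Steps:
y(s, I) = I*s
J(O) = O² - 221*O (J(O) = (O² - 222*O) + O = O² - 221*O)
√(7126 + y(156, 124)) - J(g(4, -14)) = √(7126 + 124*156) - 13*(-221 + 13) = √(7126 + 19344) - 13*(-208) = √26470 - 1*(-2704) = √26470 + 2704 = 2704 + √26470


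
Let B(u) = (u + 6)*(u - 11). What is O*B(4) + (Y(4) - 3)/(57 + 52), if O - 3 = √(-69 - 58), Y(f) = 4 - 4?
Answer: -22893/109 - 70*I*√127 ≈ -210.03 - 788.86*I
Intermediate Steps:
Y(f) = 0
O = 3 + I*√127 (O = 3 + √(-69 - 58) = 3 + √(-127) = 3 + I*√127 ≈ 3.0 + 11.269*I)
B(u) = (-11 + u)*(6 + u) (B(u) = (6 + u)*(-11 + u) = (-11 + u)*(6 + u))
O*B(4) + (Y(4) - 3)/(57 + 52) = (3 + I*√127)*(-66 + 4² - 5*4) + (0 - 3)/(57 + 52) = (3 + I*√127)*(-66 + 16 - 20) - 3/109 = (3 + I*√127)*(-70) - 3*1/109 = (-210 - 70*I*√127) - 3/109 = -22893/109 - 70*I*√127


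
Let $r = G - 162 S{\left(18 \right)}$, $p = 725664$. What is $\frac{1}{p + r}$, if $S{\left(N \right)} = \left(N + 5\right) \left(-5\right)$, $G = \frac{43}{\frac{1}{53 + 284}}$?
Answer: $\frac{1}{758785} \approx 1.3179 \cdot 10^{-6}$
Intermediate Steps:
$G = 14491$ ($G = \frac{43}{\frac{1}{337}} = 43 \frac{1}{\frac{1}{337}} = 43 \cdot 337 = 14491$)
$S{\left(N \right)} = -25 - 5 N$ ($S{\left(N \right)} = \left(5 + N\right) \left(-5\right) = -25 - 5 N$)
$r = 33121$ ($r = 14491 - 162 \left(-25 - 90\right) = 14491 - -18630 = 14491 + 18630 = 33121$)
$\frac{1}{p + r} = \frac{1}{725664 + 33121} = \frac{1}{758785}$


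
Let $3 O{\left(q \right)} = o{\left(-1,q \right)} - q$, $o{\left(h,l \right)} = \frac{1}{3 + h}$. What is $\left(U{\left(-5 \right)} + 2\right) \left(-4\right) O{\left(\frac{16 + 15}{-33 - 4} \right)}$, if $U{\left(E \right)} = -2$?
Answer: $0$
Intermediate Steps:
$O{\left(q \right)} = \frac{1}{6} - \frac{q}{3}$ ($O{\left(q \right)} = \frac{\frac{1}{3 - 1} - q}{3} = \frac{\frac{1}{2} - q}{3} = \frac{1}{6} - \frac{q}{3}$)
$\left(U{\left(-5 \right)} + 2\right) \left(-4\right) O{\left(\frac{16 + 15}{-33 - 4} \right)} = \left(-2 + 2\right) \left(-4\right) \left(\frac{1}{6} - \frac{\left(16 + 15\right) \frac{1}{-33 - 4}}{3}\right) = 0 \left(-4\right) \left(\frac{1}{6} - \frac{31 \frac{1}{-37}}{3}\right) = 0 \left(\frac{1}{6} - \frac{31 \left(- \frac{1}{37}\right)}{3}\right) = 0 \left(\frac{1}{6} - - \frac{31}{111}\right) = 0 \left(\frac{1}{6} + \frac{31}{111}\right) = 0 \cdot \frac{33}{74} = 0$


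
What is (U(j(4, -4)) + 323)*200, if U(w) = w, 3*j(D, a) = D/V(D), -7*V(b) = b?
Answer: 192400/3 ≈ 64133.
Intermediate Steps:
V(b) = -b/7
j(D, a) = -7/3 (j(D, a) = (D/((-D/7)))/3 = (D*(-7/D))/3 = (⅓)*(-7) = -7/3)
(U(j(4, -4)) + 323)*200 = (-7/3 + 323)*200 = (962/3)*200 = 192400/3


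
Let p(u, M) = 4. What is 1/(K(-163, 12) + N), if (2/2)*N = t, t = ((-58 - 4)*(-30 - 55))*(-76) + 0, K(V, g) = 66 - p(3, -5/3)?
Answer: -1/400458 ≈ -2.4971e-6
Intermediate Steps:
K(V, g) = 62 (K(V, g) = 66 - 1*4 = 66 - 4 = 62)
t = -400520 (t = -62*(-85)*(-76) + 0 = 5270*(-76) + 0 = -400520 + 0 = -400520)
N = -400520
1/(K(-163, 12) + N) = 1/(62 - 400520) = 1/(-400458) = -1/400458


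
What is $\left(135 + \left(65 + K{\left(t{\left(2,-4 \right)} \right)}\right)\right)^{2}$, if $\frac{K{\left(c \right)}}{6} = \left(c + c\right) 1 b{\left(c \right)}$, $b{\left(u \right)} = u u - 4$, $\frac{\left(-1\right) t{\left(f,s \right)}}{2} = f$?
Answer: $141376$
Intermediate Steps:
$t{\left(f,s \right)} = - 2 f$
$b{\left(u \right)} = -4 + u^{2}$ ($b{\left(u \right)} = u^{2} - 4 = -4 + u^{2}$)
$K{\left(c \right)} = 12 c \left(-4 + c^{2}\right)$ ($K{\left(c \right)} = 6 \left(c + c\right) 1 \left(-4 + c^{2}\right) = 6 \cdot 2 c 1 \left(-4 + c^{2}\right) = 6 \cdot 2 c \left(-4 + c^{2}\right) = 12 c \left(-4 + c^{2}\right)$)
$\left(135 + \left(65 + K{\left(t{\left(2,-4 \right)} \right)}\right)\right)^{2} = \left(135 + \left(65 + 12 \left(\left(-2\right) 2\right) \left(-4 + \left(\left(-2\right) 2\right)^{2}\right)\right)\right)^{2} = \left(135 + \left(65 + 12 \left(-4\right) \left(-4 + \left(-4\right)^{2}\right)\right)\right)^{2} = \left(135 + \left(65 + 12 \left(-4\right) \left(-4 + 16\right)\right)\right)^{2} = \left(135 + \left(65 + 12 \left(-4\right) 12\right)\right)^{2} = \left(135 + \left(65 - 576\right)\right)^{2} = \left(135 - 511\right)^{2} = \left(-376\right)^{2} = 141376$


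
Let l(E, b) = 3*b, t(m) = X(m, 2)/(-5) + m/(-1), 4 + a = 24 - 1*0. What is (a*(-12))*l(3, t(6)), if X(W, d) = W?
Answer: 5184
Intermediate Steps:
a = 20 (a = -4 + (24 - 1*0) = -4 + (24 + 0) = -4 + 24 = 20)
t(m) = -6*m/5 (t(m) = m/(-5) + m/(-1) = m*(-⅕) + m*(-1) = -m/5 - m = -6*m/5)
(a*(-12))*l(3, t(6)) = (20*(-12))*(3*(-6/5*6)) = -720*(-36)/5 = -240*(-108/5) = 5184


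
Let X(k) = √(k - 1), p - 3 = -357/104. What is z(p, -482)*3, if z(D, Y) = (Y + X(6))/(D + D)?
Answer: 25064/15 - 52*√5/15 ≈ 1663.2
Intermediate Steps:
p = -45/104 (p = 3 - 357/104 = -45/104 ≈ -0.43269)
X(k) = √(-1 + k)
z(D, Y) = (Y + √5)/(2*D) (z(D, Y) = (Y + √(-1 + 6))/(D + D) = (Y + √5)/((2*D)) = (Y + √5)*(1/(2*D)) = (Y + √5)/(2*D))
z(p, -482)*3 = ((-482 + √5)/(2*(-45/104)))*3 = ((½)*(-104/45)*(-482 + √5))*3 = (25064/45 - 52*√5/45)*3 = 25064/15 - 52*√5/15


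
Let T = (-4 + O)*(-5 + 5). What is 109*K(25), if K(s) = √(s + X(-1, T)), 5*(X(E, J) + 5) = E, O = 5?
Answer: 327*√55/5 ≈ 485.02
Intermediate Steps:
T = 0 (T = (-4 + 5)*(-5 + 5) = 1*0 = 0)
X(E, J) = -5 + E/5
K(s) = √(-26/5 + s) (K(s) = √(s + (-5 + (⅕)*(-1))) = √(s + (-5 - ⅕)) = √(s - 26/5) = √(-26/5 + s))
109*K(25) = 109*(√(-130 + 25*25)/5) = 109*(√(-130 + 625)/5) = 109*(√495/5) = 109*((3*√55)/5) = 109*(3*√55/5) = 327*√55/5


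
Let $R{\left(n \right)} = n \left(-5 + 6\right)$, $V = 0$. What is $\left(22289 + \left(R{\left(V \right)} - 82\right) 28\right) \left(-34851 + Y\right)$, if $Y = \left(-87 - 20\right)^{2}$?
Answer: $-467876186$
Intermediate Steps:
$Y = 11449$ ($Y = \left(-107\right)^{2} = 11449$)
$R{\left(n \right)} = n$ ($R{\left(n \right)} = n 1 = n$)
$\left(22289 + \left(R{\left(V \right)} - 82\right) 28\right) \left(-34851 + Y\right) = \left(22289 + \left(0 - 82\right) 28\right) \left(-34851 + 11449\right) = \left(22289 - 2296\right) \left(-23402\right) = 19993 \left(-23402\right) = -467876186$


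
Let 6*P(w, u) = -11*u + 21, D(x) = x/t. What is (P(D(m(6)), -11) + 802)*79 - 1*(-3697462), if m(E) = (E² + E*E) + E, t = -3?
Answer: 11288069/3 ≈ 3.7627e+6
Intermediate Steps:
m(E) = E + 2*E² (m(E) = (E² + E²) + E = 2*E² + E = E + 2*E²)
D(x) = -x/3 (D(x) = x/(-3) = x*(-⅓) = -x/3)
P(w, u) = 7/2 - 11*u/6 (P(w, u) = (-11*u + 21)/6 = (21 - 11*u)/6 = 7/2 - 11*u/6)
(P(D(m(6)), -11) + 802)*79 - 1*(-3697462) = ((7/2 - 11/6*(-11)) + 802)*79 - 1*(-3697462) = ((7/2 + 121/6) + 802)*79 + 3697462 = (71/3 + 802)*79 + 3697462 = (2477/3)*79 + 3697462 = 195683/3 + 3697462 = 11288069/3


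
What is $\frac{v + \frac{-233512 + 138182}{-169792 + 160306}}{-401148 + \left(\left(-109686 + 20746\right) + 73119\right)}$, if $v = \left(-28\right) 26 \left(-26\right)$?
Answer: $- \frac{89823169}{1977683967} \approx -0.045418$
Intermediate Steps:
$v = 18928$ ($v = \left(-728\right) \left(-26\right) = 18928$)
$\frac{v + \frac{-233512 + 138182}{-169792 + 160306}}{-401148 + \left(\left(-109686 + 20746\right) + 73119\right)} = \frac{18928 + \frac{-233512 + 138182}{-169792 + 160306}}{-401148 + \left(\left(-109686 + 20746\right) + 73119\right)} = \frac{18928 - \frac{95330}{-9486}}{-401148 + \left(-88940 + 73119\right)} = \frac{18928 - - \frac{47665}{4743}}{-401148 - 15821} = \frac{18928 + \frac{47665}{4743}}{-416969} = \frac{89823169}{4743} \left(- \frac{1}{416969}\right) = - \frac{89823169}{1977683967}$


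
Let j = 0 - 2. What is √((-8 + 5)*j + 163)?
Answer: 13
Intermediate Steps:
j = -2
√((-8 + 5)*j + 163) = √((-8 + 5)*(-2) + 163) = √(-3*(-2) + 163) = √(6 + 163) = √169 = 13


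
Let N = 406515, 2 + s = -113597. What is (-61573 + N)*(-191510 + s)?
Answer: -105244908678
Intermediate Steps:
s = -113599 (s = -2 - 113597 = -113599)
(-61573 + N)*(-191510 + s) = (-61573 + 406515)*(-191510 - 113599) = 344942*(-305109) = -105244908678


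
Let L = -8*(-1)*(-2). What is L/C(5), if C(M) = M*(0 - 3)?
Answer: 16/15 ≈ 1.0667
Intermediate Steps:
C(M) = -3*M (C(M) = M*(-3) = -3*M)
L = -16 (L = 8*(-2) = -16)
L/C(5) = -16/((-3*5)) = -16/(-15) = -16*(-1/15) = 16/15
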